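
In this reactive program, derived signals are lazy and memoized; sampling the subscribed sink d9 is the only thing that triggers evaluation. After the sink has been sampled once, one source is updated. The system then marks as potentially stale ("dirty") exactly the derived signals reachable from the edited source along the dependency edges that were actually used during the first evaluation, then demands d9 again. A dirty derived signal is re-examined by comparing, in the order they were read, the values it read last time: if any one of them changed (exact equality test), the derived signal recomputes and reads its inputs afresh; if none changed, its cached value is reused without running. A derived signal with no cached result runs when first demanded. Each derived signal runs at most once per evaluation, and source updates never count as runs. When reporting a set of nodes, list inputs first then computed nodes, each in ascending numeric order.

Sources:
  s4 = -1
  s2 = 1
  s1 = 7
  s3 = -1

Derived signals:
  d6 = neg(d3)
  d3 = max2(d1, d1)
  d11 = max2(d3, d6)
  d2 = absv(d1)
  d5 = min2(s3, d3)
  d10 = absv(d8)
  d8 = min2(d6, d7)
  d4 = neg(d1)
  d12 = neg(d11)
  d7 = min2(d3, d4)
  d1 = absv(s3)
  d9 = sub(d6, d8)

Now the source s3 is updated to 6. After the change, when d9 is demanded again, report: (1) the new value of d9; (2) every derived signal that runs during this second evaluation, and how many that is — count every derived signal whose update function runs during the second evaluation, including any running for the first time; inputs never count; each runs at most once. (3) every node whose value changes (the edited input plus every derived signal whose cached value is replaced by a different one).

First demand of the output computes:
  d1 = absv(-1) = 1
  d3 = max2(1, 1) = 1
  d4 = neg(1) = -1
  d6 = neg(1) = -1
  d7 = min2(1, -1) = -1
  d8 = min2(-1, -1) = -1
  d9 = sub(-1, -1) = 0

After the edit, cleaning proceeds:
  d1: a read changed (s3 -1->6) — executes, giving 6.
  d3: a read changed (d1 1->6; d1 1->6) — executes, giving 6.
  d4: a read changed (d1 1->6) — executes, giving -6.
  d6: a read changed (d3 1->6) — executes, giving -6.
  d7: a read changed (d3 1->6; d4 -1->-6) — executes, giving -6.
  d8: a read changed (d6 -1->-6; d7 -1->-6) — executes, giving -6.
  d9: a read changed (d6 -1->-6; d8 -1->-6) — executes, giving 0 — identical to its old value.

Demanding d9 again yields 0.
7 derived signals run: d1, d3, d4, d6, d7, d8, d9.
The nodes whose values change: s3, d1, d3, d4, d6, d7, d8.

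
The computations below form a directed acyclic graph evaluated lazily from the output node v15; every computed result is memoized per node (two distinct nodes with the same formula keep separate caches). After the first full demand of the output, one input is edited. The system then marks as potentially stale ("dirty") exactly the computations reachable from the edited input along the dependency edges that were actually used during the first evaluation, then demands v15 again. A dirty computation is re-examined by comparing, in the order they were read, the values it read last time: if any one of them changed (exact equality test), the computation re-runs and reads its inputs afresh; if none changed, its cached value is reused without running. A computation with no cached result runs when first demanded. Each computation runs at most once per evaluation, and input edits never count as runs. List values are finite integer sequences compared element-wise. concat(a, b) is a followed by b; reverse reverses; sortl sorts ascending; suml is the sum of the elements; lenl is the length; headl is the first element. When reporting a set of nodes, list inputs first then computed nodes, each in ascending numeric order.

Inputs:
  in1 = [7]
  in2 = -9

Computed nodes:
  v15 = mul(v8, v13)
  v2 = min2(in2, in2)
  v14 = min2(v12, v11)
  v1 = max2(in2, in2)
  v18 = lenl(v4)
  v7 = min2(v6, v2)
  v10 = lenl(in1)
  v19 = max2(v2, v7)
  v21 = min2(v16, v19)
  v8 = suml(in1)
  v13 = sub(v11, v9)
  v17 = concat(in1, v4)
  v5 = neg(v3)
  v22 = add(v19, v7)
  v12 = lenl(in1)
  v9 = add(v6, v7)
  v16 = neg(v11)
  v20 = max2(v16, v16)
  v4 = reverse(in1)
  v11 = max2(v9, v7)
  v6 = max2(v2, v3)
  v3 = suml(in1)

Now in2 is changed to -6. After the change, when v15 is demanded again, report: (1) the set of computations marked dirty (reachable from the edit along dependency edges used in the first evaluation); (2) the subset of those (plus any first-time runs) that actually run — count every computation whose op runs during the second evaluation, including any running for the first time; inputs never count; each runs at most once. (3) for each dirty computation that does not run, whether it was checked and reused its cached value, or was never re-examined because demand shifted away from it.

First demand of the output computes:
  v2 = min2(-9, -9) = -9
  v3 = suml([7]) = 7
  v6 = max2(-9, 7) = 7
  v7 = min2(7, -9) = -9
  v8 = suml([7]) = 7
  v9 = add(7, -9) = -2
  v11 = max2(-2, -9) = -2
  v13 = sub(-2, -2) = 0
  v15 = mul(7, 0) = 0

After the edit, cleaning proceeds:
  v2: a read changed (in2 -9->-6; in2 -9->-6) — executes, giving -6.
  v6: a read changed (v2 -9->-6) — executes, giving 7 — identical to its old value.
  v7: a read changed (v2 -9->-6) — executes, giving -6.
  v9: a read changed (v7 -9->-6) — executes, giving 1.
  v11: a read changed (v9 -2->1; v7 -9->-6) — executes, giving 1.
  v13: a read changed (v11 -2->1; v9 -2->1) — executes, giving 0 — identical to its old value.
  v15: dirty, but its reads are unchanged (v8 unchanged, v13 unchanged); cached 0 stands.

Note where the cutoff bites: v15 is checked, finds nothing changed, and keeps its cache.

The edit dirties: v2, v6, v7, v9, v11, v13, v15.
6 computations run: v2, v6, v7, v9, v11, v13.
Cache hits after checking: v15.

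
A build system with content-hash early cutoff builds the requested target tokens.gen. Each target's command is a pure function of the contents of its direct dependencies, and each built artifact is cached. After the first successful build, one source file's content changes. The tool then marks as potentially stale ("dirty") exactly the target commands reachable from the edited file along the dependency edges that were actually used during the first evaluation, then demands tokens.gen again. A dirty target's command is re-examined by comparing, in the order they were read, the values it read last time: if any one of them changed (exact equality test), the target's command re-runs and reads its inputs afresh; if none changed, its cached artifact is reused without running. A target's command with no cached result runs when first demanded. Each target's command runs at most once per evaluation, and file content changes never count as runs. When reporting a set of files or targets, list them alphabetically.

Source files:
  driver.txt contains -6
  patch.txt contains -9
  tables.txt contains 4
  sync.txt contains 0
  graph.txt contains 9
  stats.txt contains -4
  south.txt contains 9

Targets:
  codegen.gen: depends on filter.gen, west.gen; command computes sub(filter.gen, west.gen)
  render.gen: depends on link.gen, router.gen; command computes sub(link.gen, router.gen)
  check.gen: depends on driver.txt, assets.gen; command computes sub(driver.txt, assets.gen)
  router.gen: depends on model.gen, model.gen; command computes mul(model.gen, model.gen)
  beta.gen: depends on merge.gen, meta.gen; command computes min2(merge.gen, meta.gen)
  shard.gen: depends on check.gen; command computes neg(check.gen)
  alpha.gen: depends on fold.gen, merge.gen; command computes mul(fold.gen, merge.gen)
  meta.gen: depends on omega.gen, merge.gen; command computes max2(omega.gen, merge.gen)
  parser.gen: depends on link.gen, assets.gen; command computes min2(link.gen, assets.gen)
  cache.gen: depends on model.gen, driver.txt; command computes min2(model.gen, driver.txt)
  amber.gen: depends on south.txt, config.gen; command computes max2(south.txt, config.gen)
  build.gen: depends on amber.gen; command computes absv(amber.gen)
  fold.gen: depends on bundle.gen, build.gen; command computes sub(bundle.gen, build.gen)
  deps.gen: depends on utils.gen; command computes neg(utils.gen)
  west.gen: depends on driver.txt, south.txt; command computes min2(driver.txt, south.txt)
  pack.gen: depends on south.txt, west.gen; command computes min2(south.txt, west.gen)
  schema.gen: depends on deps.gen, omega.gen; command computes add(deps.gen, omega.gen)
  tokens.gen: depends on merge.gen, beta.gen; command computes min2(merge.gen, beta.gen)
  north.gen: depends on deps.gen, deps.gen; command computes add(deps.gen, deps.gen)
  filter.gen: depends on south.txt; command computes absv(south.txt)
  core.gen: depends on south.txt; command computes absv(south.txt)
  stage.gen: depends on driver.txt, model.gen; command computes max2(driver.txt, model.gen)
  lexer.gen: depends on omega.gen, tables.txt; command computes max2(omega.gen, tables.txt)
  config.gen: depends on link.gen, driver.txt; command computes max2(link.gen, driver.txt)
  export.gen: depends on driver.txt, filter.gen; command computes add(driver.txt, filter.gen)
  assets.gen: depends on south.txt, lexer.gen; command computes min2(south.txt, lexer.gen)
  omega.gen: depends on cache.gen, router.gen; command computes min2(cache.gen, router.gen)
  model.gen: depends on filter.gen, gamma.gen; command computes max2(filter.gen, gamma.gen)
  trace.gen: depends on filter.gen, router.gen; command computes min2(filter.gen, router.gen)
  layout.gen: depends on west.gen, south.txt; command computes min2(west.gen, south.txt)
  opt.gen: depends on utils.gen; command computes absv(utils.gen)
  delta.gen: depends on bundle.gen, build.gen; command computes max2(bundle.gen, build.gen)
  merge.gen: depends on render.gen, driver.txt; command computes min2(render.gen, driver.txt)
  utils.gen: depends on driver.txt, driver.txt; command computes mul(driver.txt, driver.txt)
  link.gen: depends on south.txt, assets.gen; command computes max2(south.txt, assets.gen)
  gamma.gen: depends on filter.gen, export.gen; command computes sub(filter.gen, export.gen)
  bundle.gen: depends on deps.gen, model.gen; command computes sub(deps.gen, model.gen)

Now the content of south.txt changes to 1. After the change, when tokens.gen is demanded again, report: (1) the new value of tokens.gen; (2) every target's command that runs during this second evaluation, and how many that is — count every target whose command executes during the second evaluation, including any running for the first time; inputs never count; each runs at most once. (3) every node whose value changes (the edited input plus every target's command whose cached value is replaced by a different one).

First evaluation (everything demanded from the output):
  filter.gen = absv(9) = 9
  export.gen = add(-6, 9) = 3
  gamma.gen = sub(9, 3) = 6
  model.gen = max2(9, 6) = 9
  cache.gen = min2(9, -6) = -6
  router.gen = mul(9, 9) = 81
  omega.gen = min2(-6, 81) = -6
  lexer.gen = max2(-6, 4) = 4
  assets.gen = min2(9, 4) = 4
  link.gen = max2(9, 4) = 9
  render.gen = sub(9, 81) = -72
  merge.gen = min2(-72, -6) = -72
  meta.gen = max2(-6, -72) = -6
  beta.gen = min2(-72, -6) = -72
  tokens.gen = min2(-72, -72) = -72

Propagation after the edit:
  filter.gen: runs — south.txt 9->1; result 1.
  export.gen: runs — filter.gen 9->1; result -5.
  gamma.gen: runs — filter.gen 9->1; export.gen 3->-5; result 6 (same value as before).
  model.gen: runs — filter.gen 9->1; result 6.
  cache.gen: runs — model.gen 9->6; result -6 (same value as before).
  router.gen: runs — model.gen 9->6; model.gen 9->6; result 36.
  omega.gen: runs — router.gen 81->36; result -6 (same value as before).
  lexer.gen: checked — values it read are unchanged (omega.gen unchanged, tables.txt unchanged); reused cached 4 without running.
  assets.gen: runs — south.txt 9->1; result 1.
  link.gen: runs — south.txt 9->1; assets.gen 4->1; result 1.
  render.gen: runs — link.gen 9->1; router.gen 81->36; result -35.
  merge.gen: runs — render.gen -72->-35; result -35.
  meta.gen: runs — merge.gen -72->-35; result -6 (same value as before).
  beta.gen: runs — merge.gen -72->-35; result -35.
  tokens.gen: runs — merge.gen -72->-35; beta.gen -72->-35; result -35.

Key observation: the cutoff stops propagation at lexer.gen — its inputs' values are unchanged, so it reuses its cache.

New value of tokens.gen: -35.
Target commands that run: assets.gen, beta.gen, cache.gen, export.gen, filter.gen, gamma.gen, link.gen, merge.gen, meta.gen, model.gen, omega.gen, render.gen, router.gen, tokens.gen — 14 in total.
Values that change: assets.gen, beta.gen, export.gen, filter.gen, link.gen, merge.gen, model.gen, render.gen, router.gen, south.txt, tokens.gen.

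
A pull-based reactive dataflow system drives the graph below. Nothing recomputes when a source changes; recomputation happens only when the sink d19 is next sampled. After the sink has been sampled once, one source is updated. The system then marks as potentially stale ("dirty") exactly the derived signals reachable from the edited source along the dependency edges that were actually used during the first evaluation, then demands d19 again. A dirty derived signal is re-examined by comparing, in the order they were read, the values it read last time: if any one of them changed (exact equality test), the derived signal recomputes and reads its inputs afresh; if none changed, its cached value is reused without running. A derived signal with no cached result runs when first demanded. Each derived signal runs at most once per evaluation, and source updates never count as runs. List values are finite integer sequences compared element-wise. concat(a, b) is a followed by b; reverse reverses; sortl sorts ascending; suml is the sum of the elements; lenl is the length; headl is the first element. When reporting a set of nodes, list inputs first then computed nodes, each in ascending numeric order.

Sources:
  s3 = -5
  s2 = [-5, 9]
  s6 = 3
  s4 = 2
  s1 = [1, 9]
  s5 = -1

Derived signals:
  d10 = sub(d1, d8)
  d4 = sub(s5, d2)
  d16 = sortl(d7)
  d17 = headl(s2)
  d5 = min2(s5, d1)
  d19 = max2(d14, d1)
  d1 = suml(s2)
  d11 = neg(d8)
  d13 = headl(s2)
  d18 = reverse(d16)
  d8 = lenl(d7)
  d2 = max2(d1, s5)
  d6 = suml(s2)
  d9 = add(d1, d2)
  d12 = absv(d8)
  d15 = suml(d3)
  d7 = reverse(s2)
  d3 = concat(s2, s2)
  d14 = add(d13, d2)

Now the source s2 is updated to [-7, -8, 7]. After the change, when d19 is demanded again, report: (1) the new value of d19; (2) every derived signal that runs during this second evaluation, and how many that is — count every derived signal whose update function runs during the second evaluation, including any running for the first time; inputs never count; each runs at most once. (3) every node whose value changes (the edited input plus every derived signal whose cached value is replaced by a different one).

New value of d19: -8.
Derived signals that run: d1, d2, d13, d14, d19 — 5 in total.
Values that change: s2, d1, d2, d13, d14, d19.

First evaluation (everything demanded from the output):
  d1 = suml([-5, 9]) = 4
  d2 = max2(4, -1) = 4
  d13 = headl([-5, 9]) = -5
  d14 = add(-5, 4) = -1
  d19 = max2(-1, 4) = 4

Propagation after the edit:
  d1: runs — s2 [-5, 9]->[-7, -8, 7]; result -8.
  d2: runs — d1 4->-8; result -1.
  d13: runs — s2 [-5, 9]->[-7, -8, 7]; result -7.
  d14: runs — d13 -5->-7; d2 4->-1; result -8.
  d19: runs — d14 -1->-8; d1 4->-8; result -8.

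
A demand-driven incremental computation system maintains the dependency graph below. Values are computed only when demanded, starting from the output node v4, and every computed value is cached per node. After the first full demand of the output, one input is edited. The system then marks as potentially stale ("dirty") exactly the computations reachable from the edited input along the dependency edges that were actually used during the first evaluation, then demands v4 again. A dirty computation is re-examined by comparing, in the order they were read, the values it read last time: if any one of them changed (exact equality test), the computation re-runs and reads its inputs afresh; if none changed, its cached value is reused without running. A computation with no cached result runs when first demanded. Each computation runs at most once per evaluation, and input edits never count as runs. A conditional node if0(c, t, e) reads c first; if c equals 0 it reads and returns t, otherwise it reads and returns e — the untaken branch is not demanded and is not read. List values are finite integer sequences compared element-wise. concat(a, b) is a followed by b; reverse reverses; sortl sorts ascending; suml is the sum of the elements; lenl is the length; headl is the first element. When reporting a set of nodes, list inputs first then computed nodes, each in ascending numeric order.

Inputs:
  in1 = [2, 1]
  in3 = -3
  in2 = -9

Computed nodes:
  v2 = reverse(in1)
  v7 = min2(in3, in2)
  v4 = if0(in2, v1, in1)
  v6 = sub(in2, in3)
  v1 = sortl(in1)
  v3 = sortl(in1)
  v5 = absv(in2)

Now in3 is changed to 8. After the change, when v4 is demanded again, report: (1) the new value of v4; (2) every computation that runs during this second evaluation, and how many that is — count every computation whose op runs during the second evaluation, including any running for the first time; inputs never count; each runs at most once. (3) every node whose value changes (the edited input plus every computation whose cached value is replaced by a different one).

First evaluation (everything demanded from the output):
  v4 = if0(in2=-9 -> else branch in1) = [2, 1]

Propagation after the edit:
  in3 feeds no computation that the output demands — nothing is marked dirty and nothing runs.

Key observation: in3 is never demanded by the output, so the edit triggers no recomputation at all.

New value of v4: [2, 1].
Computations that run: none — 0 in total.
Values that change: in3.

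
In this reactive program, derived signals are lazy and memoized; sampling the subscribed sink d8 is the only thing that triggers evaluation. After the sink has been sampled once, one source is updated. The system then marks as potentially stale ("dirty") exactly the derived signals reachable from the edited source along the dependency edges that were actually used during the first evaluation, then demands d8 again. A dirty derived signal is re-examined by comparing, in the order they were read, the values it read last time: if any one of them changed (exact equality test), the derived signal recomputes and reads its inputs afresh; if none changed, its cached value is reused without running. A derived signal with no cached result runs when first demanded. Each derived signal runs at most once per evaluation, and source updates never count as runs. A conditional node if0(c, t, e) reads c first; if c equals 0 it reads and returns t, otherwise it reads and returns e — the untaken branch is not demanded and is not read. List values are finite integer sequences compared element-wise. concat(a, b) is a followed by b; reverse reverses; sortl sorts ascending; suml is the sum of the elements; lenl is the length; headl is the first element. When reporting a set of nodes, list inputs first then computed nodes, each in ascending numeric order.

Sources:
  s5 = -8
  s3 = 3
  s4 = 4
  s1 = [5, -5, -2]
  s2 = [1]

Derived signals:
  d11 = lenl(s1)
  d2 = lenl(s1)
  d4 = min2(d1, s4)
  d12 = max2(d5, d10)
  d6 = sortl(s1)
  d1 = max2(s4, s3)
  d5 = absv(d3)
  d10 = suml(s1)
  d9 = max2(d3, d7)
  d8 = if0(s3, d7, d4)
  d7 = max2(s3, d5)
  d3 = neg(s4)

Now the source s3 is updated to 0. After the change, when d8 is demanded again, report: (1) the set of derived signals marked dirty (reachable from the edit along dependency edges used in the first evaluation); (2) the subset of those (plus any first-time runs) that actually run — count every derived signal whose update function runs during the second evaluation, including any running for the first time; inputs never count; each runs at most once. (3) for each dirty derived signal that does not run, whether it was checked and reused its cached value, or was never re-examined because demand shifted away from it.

First demand of the output computes:
  d1 = max2(4, 3) = 4
  d4 = min2(4, 4) = 4
  d8 = if0(s3=3 -> else branch d4) = 4

After the edit, cleaning proceeds:
  d1: stays stale; no demand reaches it after the flip.
  d3: had never run; runs now, result -4.
  d4: stays stale; no demand reaches it after the flip.
  d5: had never run; runs now, result 4.
  d7: had never run; runs now, result 4.
  d8: a read changed (s3 3->0) — executes, giving 4 — identical to its old value.

Note the branch switch — demand abandons d1, d4, which are never re-examined.

The edit dirties: d1, d4, d8.
4 derived signals run: d3, d5, d7, d8.
Unvisited dirty nodes (no longer demanded): d1, d4.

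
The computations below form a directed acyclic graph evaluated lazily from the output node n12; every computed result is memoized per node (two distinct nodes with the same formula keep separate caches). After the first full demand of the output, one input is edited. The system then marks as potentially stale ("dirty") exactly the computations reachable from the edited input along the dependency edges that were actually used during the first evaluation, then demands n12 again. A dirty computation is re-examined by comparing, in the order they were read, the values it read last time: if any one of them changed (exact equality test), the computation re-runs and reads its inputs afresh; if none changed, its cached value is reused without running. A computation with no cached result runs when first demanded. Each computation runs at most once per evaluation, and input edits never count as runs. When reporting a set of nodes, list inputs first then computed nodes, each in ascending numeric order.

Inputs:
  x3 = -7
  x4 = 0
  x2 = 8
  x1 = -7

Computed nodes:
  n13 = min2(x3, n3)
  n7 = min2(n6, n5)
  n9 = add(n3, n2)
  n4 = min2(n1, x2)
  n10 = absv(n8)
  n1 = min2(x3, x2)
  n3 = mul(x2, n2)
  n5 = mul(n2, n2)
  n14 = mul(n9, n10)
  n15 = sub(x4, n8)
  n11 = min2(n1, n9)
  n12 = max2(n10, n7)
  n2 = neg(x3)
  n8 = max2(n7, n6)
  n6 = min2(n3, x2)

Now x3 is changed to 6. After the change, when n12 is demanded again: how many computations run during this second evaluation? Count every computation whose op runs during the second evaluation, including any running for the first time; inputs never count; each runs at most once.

8 computations run: n2, n3, n5, n6, n7, n8, n10, n12.

First demand of the output computes:
  n2 = neg(-7) = 7
  n3 = mul(8, 7) = 56
  n5 = mul(7, 7) = 49
  n6 = min2(56, 8) = 8
  n7 = min2(8, 49) = 8
  n8 = max2(8, 8) = 8
  n10 = absv(8) = 8
  n12 = max2(8, 8) = 8

After the edit, cleaning proceeds:
  n2: a read changed (x3 -7->6) — executes, giving -6.
  n3: a read changed (n2 7->-6) — executes, giving -48.
  n5: a read changed (n2 7->-6; n2 7->-6) — executes, giving 36.
  n6: a read changed (n3 56->-48) — executes, giving -48.
  n7: a read changed (n6 8->-48; n5 49->36) — executes, giving -48.
  n8: a read changed (n7 8->-48; n6 8->-48) — executes, giving -48.
  n10: a read changed (n8 8->-48) — executes, giving 48.
  n12: a read changed (n10 8->48; n7 8->-48) — executes, giving 48.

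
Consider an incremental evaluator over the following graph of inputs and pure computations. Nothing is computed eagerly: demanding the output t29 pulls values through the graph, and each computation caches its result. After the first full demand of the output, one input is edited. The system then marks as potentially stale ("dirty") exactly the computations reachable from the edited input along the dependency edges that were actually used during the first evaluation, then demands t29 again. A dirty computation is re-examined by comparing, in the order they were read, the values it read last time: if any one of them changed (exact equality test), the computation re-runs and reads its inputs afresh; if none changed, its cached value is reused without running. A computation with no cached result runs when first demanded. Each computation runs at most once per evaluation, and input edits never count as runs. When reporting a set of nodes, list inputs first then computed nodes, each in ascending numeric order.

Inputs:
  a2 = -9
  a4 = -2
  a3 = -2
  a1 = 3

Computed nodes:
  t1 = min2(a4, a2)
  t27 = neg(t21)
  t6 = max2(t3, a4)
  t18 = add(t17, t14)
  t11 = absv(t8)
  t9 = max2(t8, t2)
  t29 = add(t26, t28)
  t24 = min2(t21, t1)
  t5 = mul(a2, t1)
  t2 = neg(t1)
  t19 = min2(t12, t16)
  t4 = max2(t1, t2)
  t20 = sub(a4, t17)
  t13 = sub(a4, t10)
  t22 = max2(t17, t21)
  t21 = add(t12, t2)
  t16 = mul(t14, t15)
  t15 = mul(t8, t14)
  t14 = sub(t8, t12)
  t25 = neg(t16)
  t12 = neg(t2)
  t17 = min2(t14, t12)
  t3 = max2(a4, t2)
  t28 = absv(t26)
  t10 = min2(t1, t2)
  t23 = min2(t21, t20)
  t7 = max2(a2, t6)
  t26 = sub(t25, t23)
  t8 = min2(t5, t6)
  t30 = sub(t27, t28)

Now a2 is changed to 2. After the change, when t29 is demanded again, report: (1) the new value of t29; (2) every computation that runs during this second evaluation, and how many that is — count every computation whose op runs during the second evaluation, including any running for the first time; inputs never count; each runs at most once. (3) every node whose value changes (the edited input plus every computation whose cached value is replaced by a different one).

t29 now evaluates to 32.
Run set: t1, t2, t3, t5, t6, t8, t12, t14, t15, t16, t17, t20, t21, t23, t25, t26, t28, t29 (18 run).
Changed values: a2, t1, t2, t3, t5, t6, t8, t12, t14, t15, t16, t17, t20, t25, t26, t28, t29.

Initial pass — values computed on the first demand:
  t1 = min2(-2, -9) = -9
  t2 = neg(-9) = 9
  t3 = max2(-2, 9) = 9
  t5 = mul(-9, -9) = 81
  t6 = max2(9, -2) = 9
  t8 = min2(81, 9) = 9
  t12 = neg(9) = -9
  t14 = sub(9, -9) = 18
  t15 = mul(9, 18) = 162
  t16 = mul(18, 162) = 2916
  t17 = min2(18, -9) = -9
  t20 = sub(-2, -9) = 7
  t21 = add(-9, 9) = 0
  t23 = min2(0, 7) = 0
  t25 = neg(2916) = -2916
  t26 = sub(-2916, 0) = -2916
  t28 = absv(-2916) = 2916
  t29 = add(-2916, 2916) = 0

Second demand — change propagation:
  t1: re-runs because a2 -9->2; new result -2.
  t2: re-runs because t1 -9->-2; new result 2.
  t3: re-runs because t2 9->2; new result 2.
  t5: re-runs because a2 -9->2; t1 -9->-2; new result -4.
  t6: re-runs because t3 9->2; new result 2.
  t8: re-runs because t5 81->-4; t6 9->2; new result -4.
  t12: re-runs because t2 9->2; new result -2.
  t14: re-runs because t8 9->-4; t12 -9->-2; new result -2.
  t15: re-runs because t8 9->-4; t14 18->-2; new result 8.
  t16: re-runs because t14 18->-2; t15 162->8; new result -16.
  t17: re-runs because t14 18->-2; t12 -9->-2; new result -2.
  t20: re-runs because t17 -9->-2; new result 0.
  t21: re-runs because t12 -9->-2; t2 9->2; new result 0 (unchanged).
  t23: re-runs because t20 7->0; new result 0 (unchanged).
  t25: re-runs because t16 2916->-16; new result 16.
  t26: re-runs because t25 -2916->16; new result 16.
  t28: re-runs because t26 -2916->16; new result 16.
  t29: re-runs because t26 -2916->16; t28 2916->16; new result 32.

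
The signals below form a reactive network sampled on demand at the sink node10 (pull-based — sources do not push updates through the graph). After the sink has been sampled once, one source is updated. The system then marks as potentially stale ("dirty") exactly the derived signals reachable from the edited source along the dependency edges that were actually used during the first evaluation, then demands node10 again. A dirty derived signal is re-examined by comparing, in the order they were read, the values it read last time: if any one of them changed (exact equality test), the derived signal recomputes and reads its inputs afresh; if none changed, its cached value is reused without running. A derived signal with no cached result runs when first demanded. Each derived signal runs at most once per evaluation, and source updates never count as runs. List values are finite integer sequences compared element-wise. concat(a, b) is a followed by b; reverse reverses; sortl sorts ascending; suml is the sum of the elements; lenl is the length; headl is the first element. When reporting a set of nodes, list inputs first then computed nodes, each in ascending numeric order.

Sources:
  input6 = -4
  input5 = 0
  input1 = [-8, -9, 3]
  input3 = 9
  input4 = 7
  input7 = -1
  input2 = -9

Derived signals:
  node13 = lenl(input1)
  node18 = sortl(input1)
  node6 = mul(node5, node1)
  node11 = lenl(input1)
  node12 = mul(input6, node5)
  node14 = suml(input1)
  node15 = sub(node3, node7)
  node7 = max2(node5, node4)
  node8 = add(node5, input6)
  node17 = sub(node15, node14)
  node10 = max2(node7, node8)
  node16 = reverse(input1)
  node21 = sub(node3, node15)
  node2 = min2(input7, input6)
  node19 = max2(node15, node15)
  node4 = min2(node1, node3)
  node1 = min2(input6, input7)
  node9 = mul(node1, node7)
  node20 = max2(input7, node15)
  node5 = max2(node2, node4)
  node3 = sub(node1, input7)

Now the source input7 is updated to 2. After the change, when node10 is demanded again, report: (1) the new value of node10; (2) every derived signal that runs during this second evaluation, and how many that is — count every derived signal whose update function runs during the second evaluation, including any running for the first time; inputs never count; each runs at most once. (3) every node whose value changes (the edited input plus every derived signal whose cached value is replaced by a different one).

Initial pass — values computed on the first demand:
  node1 = min2(-4, -1) = -4
  node2 = min2(-1, -4) = -4
  node3 = sub(-4, -1) = -3
  node4 = min2(-4, -3) = -4
  node5 = max2(-4, -4) = -4
  node7 = max2(-4, -4) = -4
  node8 = add(-4, -4) = -8
  node10 = max2(-4, -8) = -4

Second demand — change propagation:
  node1: re-runs because input7 -1->2; new result -4 (unchanged).
  node2: re-runs because input7 -1->2; new result -4 (unchanged).
  node3: re-runs because input7 -1->2; new result -6.
  node4: re-runs because node3 -3->-6; new result -6.
  node5: re-runs because node4 -4->-6; new result -4 (unchanged).
  node7: re-runs because node4 -4->-6; new result -4 (unchanged).
  node8: re-examined; everything it read last time is the same (node5 unchanged, input6 unchanged) — cache -8 kept, no run.
  node10: re-examined; everything it read last time is the same (node7 unchanged, node8 unchanged) — cache -4 kept, no run.

The important point: at node8 every value read last time is unchanged, so the dirty flag clears without a run.

node10 now evaluates to -4.
Run set: node1, node2, node3, node4, node5, node7 (6 run).
Changed values: input7, node3, node4.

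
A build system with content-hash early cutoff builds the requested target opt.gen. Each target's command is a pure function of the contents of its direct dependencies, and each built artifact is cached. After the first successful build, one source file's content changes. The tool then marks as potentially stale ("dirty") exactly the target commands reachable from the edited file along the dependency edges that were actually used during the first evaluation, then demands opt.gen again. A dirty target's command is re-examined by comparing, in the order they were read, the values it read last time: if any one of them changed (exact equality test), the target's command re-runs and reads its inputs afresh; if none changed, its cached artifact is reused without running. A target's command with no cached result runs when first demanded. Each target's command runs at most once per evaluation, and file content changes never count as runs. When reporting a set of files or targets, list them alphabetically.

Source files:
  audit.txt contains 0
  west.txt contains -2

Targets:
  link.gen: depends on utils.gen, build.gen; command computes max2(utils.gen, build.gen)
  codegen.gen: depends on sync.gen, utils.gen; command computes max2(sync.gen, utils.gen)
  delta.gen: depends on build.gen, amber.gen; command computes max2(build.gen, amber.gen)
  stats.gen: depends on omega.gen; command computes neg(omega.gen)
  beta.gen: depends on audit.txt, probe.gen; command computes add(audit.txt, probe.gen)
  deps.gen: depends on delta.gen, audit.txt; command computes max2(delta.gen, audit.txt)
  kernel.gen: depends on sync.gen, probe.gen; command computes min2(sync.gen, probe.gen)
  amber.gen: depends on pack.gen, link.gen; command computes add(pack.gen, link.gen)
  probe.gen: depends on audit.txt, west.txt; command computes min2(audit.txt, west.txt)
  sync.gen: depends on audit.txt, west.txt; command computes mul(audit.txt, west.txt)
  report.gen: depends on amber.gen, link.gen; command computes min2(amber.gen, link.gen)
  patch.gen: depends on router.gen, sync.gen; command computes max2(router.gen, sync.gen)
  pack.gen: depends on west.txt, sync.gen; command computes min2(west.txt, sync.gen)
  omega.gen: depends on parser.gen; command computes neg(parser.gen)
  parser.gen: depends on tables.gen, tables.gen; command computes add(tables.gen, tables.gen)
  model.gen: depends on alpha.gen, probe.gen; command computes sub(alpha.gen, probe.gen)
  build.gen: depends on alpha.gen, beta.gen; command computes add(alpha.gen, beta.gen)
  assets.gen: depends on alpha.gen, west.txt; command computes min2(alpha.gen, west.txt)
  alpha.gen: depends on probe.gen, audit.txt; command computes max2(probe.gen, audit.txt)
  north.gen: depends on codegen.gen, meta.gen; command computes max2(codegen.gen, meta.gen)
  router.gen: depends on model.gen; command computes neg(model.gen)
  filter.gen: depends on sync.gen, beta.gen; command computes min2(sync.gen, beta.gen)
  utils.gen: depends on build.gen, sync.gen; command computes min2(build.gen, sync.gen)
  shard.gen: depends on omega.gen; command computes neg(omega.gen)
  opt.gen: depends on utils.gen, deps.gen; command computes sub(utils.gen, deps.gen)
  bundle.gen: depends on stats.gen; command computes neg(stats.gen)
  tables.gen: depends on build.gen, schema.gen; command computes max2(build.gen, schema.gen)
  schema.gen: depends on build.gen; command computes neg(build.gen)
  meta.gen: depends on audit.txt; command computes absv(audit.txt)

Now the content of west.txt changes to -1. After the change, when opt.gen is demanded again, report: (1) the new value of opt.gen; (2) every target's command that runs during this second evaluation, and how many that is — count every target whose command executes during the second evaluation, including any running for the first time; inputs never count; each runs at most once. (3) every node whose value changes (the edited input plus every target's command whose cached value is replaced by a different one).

First evaluation (everything demanded from the output):
  probe.gen = min2(0, -2) = -2
  alpha.gen = max2(-2, 0) = 0
  beta.gen = add(0, -2) = -2
  build.gen = add(0, -2) = -2
  sync.gen = mul(0, -2) = 0
  pack.gen = min2(-2, 0) = -2
  utils.gen = min2(-2, 0) = -2
  link.gen = max2(-2, -2) = -2
  amber.gen = add(-2, -2) = -4
  delta.gen = max2(-2, -4) = -2
  deps.gen = max2(-2, 0) = 0
  opt.gen = sub(-2, 0) = -2

Propagation after the edit:
  probe.gen: runs — west.txt -2->-1; result -1.
  alpha.gen: runs — probe.gen -2->-1; result 0 (same value as before).
  beta.gen: runs — probe.gen -2->-1; result -1.
  build.gen: runs — beta.gen -2->-1; result -1.
  sync.gen: runs — west.txt -2->-1; result 0 (same value as before).
  pack.gen: runs — west.txt -2->-1; result -1.
  utils.gen: runs — build.gen -2->-1; result -1.
  link.gen: runs — utils.gen -2->-1; build.gen -2->-1; result -1.
  amber.gen: runs — pack.gen -2->-1; link.gen -2->-1; result -2.
  delta.gen: runs — build.gen -2->-1; amber.gen -4->-2; result -1.
  deps.gen: runs — delta.gen -2->-1; result 0 (same value as before).
  opt.gen: runs — utils.gen -2->-1; result -1.

New value of opt.gen: -1.
Target commands that run: alpha.gen, amber.gen, beta.gen, build.gen, delta.gen, deps.gen, link.gen, opt.gen, pack.gen, probe.gen, sync.gen, utils.gen — 12 in total.
Values that change: amber.gen, beta.gen, build.gen, delta.gen, link.gen, opt.gen, pack.gen, probe.gen, utils.gen, west.txt.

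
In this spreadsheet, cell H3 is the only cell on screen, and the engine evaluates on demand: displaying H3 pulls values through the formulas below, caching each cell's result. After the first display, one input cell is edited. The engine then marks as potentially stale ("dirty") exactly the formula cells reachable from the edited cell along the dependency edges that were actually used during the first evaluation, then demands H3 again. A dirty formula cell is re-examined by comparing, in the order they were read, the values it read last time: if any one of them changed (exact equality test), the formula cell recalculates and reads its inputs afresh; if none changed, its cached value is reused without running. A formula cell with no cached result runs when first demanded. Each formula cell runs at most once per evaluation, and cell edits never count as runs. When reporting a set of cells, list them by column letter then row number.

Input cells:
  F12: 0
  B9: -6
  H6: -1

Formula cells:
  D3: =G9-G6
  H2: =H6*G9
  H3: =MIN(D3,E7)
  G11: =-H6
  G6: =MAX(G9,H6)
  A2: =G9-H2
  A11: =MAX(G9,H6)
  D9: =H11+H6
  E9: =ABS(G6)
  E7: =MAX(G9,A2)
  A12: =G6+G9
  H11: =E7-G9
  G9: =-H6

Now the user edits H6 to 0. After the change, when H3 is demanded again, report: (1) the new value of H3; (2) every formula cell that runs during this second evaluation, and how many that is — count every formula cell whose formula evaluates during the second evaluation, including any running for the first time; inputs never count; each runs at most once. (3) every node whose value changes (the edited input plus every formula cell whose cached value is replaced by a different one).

H3 now evaluates to 0.
Run set: A2, D3, E7, G6, G9, H2, H3 (7 run).
Changed values: A2, E7, G6, G9, H2, H6.

Initial pass — values computed on the first demand:
  G9 = -(-1) = 1
  G6 = MAX(1, -1) = 1
  D3 = 1 - 1 = 0
  H2 = -1 * 1 = -1
  A2 = 1 - -1 = 2
  E7 = MAX(1, 2) = 2
  H3 = MIN(0, 2) = 0

Second demand — change propagation:
  G9: re-runs because H6 -1->0; new result 0.
  G6: re-runs because G9 1->0; H6 -1->0; new result 0.
  D3: re-runs because G9 1->0; G6 1->0; new result 0 (unchanged).
  H2: re-runs because H6 -1->0; G9 1->0; new result 0.
  A2: re-runs because G9 1->0; H2 -1->0; new result 0.
  E7: re-runs because G9 1->0; A2 2->0; new result 0.
  H3: re-runs because E7 2->0; new result 0 (unchanged).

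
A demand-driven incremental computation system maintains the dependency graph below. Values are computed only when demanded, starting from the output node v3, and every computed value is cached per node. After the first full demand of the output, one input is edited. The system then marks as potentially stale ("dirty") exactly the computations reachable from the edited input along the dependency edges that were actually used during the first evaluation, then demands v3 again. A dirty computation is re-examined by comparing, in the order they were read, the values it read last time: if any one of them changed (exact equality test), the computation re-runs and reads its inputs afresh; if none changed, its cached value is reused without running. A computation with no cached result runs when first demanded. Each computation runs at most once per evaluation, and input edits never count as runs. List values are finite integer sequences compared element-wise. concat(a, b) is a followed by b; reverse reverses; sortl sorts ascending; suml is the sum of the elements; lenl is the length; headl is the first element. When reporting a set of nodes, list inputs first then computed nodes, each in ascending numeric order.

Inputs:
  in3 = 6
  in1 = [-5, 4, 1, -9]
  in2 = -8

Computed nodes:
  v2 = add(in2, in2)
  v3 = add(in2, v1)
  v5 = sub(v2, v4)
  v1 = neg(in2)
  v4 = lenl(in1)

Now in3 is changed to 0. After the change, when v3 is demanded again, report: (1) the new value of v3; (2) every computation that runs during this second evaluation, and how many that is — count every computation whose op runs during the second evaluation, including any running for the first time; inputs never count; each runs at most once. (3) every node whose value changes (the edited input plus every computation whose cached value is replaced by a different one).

First evaluation (everything demanded from the output):
  v1 = neg(-8) = 8
  v3 = add(-8, 8) = 0

Propagation after the edit:
  in3 feeds no computation that the output demands — nothing is marked dirty and nothing runs.

Key observation: in3 is never demanded by the output, so the edit triggers no recomputation at all.

New value of v3: 0.
Computations that run: none — 0 in total.
Values that change: in3.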